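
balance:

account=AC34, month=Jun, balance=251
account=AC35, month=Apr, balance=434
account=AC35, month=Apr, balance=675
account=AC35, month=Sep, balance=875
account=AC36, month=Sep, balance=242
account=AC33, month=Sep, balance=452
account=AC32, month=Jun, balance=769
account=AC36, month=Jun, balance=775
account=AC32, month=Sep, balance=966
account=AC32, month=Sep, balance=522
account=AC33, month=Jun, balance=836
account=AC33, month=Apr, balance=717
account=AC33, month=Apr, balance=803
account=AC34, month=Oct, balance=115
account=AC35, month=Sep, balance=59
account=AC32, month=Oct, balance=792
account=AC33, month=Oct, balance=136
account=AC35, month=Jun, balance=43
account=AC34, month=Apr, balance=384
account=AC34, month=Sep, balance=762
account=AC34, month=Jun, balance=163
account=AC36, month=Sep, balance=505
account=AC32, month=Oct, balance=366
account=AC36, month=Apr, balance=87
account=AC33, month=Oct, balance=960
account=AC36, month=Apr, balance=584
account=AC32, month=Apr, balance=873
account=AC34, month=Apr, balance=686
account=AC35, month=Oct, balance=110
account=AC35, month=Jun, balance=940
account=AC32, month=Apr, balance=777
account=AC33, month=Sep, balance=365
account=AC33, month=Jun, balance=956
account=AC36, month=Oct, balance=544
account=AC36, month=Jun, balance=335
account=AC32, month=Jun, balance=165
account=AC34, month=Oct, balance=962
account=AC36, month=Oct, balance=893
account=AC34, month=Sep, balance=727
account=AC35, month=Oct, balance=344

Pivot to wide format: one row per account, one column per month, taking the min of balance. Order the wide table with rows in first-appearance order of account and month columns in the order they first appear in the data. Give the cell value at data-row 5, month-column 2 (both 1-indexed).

777

With rows in first-appearance order of account, row 5 is account=AC32. month columns in first-appearance order: Jun, Apr, Sep, Oct; column 2 is Apr.
Long rows with account=AC32, month=Apr: min(873, 777) = 777.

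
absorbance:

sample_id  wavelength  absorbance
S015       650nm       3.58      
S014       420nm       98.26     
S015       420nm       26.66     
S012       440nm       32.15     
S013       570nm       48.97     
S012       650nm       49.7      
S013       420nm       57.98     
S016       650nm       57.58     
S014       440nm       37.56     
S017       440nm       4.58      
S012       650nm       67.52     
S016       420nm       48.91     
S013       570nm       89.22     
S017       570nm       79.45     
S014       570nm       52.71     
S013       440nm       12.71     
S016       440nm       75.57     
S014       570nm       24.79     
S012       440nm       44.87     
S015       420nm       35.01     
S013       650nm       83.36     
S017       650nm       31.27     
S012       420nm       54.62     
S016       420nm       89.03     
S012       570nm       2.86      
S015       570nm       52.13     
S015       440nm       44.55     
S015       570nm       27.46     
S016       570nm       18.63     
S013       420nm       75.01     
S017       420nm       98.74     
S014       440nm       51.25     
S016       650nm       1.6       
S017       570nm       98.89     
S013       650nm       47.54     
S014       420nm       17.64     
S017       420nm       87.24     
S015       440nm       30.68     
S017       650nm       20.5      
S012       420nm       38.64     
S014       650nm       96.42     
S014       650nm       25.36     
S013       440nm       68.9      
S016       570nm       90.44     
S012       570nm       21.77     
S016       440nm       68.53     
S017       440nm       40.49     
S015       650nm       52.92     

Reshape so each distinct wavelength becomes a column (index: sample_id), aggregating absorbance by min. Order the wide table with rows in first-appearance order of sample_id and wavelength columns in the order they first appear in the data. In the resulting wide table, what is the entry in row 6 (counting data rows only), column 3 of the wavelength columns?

With rows in first-appearance order of sample_id, row 6 is sample_id=S017. wavelength columns in first-appearance order: 650nm, 420nm, 440nm, 570nm; column 3 is 440nm.
Long rows with sample_id=S017, wavelength=440nm: min(4.58, 40.49) = 4.58.

4.58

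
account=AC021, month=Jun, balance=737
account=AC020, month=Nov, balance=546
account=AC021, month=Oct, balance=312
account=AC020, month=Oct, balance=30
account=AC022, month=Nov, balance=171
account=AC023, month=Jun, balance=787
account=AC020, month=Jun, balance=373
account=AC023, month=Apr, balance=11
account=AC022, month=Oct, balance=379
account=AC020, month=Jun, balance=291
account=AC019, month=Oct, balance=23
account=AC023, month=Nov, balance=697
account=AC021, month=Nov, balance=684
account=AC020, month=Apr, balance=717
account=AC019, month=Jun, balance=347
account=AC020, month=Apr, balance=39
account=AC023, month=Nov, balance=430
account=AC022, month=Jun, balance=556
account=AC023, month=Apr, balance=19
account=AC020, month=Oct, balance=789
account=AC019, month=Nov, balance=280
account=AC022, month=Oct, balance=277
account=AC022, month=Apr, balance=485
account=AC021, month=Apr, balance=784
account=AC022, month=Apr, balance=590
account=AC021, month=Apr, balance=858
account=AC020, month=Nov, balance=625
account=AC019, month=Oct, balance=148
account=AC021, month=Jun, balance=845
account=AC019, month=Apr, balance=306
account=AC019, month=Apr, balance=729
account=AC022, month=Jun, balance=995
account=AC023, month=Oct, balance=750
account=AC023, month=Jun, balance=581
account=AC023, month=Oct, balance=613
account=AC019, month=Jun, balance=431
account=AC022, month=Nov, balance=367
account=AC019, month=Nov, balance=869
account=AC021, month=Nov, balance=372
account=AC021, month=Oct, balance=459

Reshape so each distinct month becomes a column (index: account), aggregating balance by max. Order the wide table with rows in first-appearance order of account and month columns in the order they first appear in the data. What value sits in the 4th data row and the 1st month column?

787

With rows in first-appearance order of account, row 4 is account=AC023. month columns in first-appearance order: Jun, Nov, Oct, Apr; column 1 is Jun.
Long rows with account=AC023, month=Jun: max(787, 581) = 787.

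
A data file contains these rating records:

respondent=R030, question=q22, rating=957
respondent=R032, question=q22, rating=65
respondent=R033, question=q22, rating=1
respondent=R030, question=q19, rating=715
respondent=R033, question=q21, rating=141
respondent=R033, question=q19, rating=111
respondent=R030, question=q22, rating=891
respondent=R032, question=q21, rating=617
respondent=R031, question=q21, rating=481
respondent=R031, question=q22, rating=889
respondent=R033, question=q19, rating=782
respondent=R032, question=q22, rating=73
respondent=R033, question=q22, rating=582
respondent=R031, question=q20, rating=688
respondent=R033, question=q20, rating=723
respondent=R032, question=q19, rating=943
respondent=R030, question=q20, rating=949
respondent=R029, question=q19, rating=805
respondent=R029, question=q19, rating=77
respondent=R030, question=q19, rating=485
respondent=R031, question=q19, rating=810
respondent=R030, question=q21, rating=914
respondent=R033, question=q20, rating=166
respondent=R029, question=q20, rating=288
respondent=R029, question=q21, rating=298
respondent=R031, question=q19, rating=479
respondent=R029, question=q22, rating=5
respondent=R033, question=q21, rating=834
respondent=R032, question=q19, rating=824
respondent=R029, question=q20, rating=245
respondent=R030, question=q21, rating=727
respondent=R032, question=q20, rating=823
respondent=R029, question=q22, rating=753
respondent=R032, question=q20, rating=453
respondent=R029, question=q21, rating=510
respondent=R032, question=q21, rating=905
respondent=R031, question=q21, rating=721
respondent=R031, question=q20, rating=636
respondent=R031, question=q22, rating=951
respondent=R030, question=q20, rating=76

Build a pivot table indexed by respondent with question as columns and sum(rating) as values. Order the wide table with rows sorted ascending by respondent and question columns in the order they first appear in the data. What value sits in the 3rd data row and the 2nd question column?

1289

With rows sorted ascending by respondent, row 3 is respondent=R031. question columns in first-appearance order: q22, q19, q21, q20; column 2 is q19.
Long rows with respondent=R031, question=q19: 810 + 479 = 1289.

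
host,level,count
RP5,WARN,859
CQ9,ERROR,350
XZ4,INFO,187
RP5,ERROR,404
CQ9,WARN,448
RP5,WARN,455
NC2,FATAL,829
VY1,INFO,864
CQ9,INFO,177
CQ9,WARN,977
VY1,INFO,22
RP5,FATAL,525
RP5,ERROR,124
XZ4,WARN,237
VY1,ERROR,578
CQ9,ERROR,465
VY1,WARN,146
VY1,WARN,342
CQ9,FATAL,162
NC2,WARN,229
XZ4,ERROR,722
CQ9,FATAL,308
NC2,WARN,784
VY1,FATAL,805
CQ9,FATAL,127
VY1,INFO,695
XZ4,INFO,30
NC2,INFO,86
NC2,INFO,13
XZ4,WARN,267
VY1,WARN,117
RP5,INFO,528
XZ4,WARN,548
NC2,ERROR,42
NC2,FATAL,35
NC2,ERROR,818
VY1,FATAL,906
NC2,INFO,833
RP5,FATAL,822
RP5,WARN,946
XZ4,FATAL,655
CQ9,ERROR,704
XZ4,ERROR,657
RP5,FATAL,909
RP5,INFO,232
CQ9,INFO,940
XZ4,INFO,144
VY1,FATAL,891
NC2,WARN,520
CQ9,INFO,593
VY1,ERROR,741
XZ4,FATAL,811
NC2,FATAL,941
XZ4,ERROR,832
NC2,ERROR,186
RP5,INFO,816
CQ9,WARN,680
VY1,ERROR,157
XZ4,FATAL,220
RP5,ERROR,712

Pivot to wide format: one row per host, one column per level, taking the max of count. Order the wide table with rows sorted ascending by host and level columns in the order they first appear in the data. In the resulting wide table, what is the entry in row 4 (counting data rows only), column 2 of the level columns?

741

With rows sorted ascending by host, row 4 is host=VY1. level columns in first-appearance order: WARN, ERROR, INFO, FATAL; column 2 is ERROR.
Long rows with host=VY1, level=ERROR: max(578, 741, 157) = 741.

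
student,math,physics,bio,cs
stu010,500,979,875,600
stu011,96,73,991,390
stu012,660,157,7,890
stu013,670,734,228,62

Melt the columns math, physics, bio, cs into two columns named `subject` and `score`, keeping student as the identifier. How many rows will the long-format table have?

16

4 student values × 4 melted columns = 16 rows.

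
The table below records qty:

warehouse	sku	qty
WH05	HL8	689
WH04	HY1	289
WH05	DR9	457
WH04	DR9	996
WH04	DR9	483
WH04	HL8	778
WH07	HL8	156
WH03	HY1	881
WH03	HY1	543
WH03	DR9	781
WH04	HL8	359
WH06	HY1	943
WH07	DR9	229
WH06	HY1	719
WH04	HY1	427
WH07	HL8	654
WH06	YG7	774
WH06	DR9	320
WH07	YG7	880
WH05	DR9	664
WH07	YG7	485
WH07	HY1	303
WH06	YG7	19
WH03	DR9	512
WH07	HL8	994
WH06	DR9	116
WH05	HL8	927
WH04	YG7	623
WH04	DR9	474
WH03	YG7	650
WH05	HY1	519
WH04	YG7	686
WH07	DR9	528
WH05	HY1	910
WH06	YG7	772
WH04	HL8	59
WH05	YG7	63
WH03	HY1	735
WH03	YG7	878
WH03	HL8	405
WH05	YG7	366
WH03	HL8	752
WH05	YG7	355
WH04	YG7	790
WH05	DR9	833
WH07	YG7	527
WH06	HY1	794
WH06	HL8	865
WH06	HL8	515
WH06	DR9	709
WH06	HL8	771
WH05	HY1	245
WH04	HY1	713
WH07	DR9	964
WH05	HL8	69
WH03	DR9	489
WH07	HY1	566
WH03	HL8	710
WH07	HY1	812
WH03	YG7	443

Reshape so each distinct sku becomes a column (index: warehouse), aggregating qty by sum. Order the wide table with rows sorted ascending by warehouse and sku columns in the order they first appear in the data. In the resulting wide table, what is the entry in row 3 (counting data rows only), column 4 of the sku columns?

With rows sorted ascending by warehouse, row 3 is warehouse=WH05. sku columns in first-appearance order: HL8, HY1, DR9, YG7; column 4 is YG7.
Long rows with warehouse=WH05, sku=YG7: 63 + 366 + 355 = 784.

784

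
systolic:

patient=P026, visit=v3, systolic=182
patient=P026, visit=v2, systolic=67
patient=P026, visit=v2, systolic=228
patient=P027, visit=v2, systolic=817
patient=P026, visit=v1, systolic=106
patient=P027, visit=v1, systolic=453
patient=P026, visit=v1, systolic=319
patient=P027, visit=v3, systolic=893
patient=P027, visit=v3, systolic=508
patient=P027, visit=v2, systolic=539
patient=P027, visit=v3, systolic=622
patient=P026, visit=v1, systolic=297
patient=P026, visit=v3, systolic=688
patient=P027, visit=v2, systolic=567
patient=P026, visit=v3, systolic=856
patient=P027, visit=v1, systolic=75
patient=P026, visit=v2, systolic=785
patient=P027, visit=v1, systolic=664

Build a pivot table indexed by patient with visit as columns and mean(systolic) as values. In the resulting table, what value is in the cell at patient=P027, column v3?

Rows with patient=P027 and visit=v3: systolic values are 893, 508, 622.
(893 + 508 + 622) / 3 = 674.33.

674.33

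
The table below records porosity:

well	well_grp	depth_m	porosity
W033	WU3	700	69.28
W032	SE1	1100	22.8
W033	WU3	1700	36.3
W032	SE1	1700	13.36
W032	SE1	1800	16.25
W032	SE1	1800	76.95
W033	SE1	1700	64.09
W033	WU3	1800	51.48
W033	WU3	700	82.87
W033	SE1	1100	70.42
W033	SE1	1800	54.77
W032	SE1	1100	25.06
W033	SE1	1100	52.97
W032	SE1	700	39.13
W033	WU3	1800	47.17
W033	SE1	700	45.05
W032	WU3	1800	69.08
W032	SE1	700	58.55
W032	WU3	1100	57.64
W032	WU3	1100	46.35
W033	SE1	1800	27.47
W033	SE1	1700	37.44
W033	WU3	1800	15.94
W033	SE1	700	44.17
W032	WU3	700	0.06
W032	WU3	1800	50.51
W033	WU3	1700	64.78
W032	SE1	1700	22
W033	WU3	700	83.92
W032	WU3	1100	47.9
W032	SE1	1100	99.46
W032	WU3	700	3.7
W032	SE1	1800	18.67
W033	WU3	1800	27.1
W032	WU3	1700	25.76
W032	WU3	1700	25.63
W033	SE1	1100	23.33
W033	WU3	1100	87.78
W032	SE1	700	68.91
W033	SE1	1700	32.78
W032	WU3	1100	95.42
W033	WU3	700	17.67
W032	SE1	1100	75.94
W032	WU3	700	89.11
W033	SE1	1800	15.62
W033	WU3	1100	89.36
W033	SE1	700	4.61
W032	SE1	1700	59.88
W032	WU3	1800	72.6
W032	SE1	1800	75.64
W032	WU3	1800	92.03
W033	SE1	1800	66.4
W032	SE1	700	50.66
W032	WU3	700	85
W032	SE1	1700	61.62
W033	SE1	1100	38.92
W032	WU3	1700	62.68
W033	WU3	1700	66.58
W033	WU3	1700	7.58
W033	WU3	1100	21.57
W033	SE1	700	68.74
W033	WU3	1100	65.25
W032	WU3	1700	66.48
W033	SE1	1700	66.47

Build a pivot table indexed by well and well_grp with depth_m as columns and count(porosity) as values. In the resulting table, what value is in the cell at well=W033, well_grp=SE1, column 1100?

4

Rows with well=W033, well_grp=SE1 and depth_m=1100: porosity values are 70.42, 52.97, 23.33, 38.92.
4 rows match — count = 4.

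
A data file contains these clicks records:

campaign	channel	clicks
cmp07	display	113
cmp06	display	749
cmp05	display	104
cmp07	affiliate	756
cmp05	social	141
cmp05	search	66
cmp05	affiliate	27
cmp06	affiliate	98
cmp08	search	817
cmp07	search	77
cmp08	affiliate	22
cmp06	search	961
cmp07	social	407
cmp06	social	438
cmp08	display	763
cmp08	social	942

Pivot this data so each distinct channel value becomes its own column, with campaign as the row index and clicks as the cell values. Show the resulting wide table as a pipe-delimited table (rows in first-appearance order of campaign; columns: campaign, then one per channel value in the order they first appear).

Columns: campaign plus the 4 distinct channel values (display, affiliate, social, search).
For example, row cmp07 column display takes clicks=113 from the long row (cmp07, display).

| campaign | display | affiliate | social | search |
| cmp07 | 113 | 756 | 407 | 77 |
| cmp06 | 749 | 98 | 438 | 961 |
| cmp05 | 104 | 27 | 141 | 66 |
| cmp08 | 763 | 22 | 942 | 817 |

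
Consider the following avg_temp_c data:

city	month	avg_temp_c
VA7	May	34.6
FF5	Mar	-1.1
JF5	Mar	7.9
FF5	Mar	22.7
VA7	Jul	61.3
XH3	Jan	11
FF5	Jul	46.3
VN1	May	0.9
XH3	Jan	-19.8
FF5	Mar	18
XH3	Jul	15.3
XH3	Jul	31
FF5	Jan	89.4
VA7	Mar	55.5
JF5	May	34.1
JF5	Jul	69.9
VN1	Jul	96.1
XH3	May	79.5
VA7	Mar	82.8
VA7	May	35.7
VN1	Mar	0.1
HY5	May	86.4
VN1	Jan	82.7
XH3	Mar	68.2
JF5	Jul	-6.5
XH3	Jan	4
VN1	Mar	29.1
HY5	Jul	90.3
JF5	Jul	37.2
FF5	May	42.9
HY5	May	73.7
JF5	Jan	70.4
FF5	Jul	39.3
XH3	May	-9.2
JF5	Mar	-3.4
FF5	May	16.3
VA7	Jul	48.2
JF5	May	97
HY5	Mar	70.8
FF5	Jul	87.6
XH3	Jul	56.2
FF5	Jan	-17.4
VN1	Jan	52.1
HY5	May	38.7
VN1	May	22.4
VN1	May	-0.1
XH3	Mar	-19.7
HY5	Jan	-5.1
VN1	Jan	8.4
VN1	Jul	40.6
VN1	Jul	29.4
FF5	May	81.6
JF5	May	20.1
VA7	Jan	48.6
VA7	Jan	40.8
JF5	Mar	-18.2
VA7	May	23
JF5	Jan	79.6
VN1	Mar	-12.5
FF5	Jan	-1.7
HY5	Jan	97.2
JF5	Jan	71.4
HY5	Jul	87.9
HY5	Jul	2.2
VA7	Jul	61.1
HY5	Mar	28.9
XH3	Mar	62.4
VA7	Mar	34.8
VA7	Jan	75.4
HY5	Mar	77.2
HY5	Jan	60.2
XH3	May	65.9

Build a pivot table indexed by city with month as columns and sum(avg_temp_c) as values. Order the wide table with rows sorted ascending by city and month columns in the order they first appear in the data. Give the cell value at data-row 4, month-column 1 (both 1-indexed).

93.3

With rows sorted ascending by city, row 4 is city=VA7. month columns in first-appearance order: May, Mar, Jul, Jan; column 1 is May.
Long rows with city=VA7, month=May: 34.6 + 35.7 + 23 = 93.3.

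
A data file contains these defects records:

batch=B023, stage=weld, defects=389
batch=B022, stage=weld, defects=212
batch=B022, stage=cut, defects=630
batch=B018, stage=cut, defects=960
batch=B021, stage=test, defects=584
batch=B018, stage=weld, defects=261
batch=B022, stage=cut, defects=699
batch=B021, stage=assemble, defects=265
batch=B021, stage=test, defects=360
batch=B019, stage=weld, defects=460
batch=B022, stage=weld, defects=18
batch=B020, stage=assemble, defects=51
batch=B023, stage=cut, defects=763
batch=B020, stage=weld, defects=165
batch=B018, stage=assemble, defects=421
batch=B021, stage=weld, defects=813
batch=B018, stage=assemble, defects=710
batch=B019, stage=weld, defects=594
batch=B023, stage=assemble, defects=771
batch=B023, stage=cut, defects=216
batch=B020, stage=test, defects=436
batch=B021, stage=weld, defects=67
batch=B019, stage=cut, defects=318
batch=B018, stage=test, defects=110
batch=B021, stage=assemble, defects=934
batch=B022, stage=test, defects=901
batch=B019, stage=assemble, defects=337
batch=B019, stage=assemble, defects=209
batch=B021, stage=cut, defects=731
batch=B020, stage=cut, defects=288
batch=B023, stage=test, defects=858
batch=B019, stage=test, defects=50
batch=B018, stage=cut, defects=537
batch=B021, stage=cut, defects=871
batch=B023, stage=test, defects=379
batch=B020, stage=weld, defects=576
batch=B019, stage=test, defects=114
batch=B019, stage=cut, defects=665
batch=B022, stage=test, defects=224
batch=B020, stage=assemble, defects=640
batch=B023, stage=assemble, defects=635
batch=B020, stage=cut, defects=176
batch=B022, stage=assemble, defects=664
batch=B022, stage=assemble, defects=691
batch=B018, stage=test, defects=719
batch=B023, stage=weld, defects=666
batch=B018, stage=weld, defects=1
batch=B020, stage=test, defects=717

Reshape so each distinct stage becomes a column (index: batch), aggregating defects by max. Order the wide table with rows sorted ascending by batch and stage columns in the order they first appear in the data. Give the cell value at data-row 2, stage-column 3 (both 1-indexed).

114

With rows sorted ascending by batch, row 2 is batch=B019. stage columns in first-appearance order: weld, cut, test, assemble; column 3 is test.
Long rows with batch=B019, stage=test: max(50, 114) = 114.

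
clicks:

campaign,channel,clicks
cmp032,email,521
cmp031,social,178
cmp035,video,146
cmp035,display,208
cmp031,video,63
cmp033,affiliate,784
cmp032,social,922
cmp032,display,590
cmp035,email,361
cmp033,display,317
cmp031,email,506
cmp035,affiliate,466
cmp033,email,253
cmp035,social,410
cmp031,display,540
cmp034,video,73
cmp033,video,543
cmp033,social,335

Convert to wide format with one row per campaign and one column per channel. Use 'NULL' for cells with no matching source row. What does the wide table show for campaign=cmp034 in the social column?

No long-format row has campaign=cmp034 and channel=social, so the cell is NULL.

NULL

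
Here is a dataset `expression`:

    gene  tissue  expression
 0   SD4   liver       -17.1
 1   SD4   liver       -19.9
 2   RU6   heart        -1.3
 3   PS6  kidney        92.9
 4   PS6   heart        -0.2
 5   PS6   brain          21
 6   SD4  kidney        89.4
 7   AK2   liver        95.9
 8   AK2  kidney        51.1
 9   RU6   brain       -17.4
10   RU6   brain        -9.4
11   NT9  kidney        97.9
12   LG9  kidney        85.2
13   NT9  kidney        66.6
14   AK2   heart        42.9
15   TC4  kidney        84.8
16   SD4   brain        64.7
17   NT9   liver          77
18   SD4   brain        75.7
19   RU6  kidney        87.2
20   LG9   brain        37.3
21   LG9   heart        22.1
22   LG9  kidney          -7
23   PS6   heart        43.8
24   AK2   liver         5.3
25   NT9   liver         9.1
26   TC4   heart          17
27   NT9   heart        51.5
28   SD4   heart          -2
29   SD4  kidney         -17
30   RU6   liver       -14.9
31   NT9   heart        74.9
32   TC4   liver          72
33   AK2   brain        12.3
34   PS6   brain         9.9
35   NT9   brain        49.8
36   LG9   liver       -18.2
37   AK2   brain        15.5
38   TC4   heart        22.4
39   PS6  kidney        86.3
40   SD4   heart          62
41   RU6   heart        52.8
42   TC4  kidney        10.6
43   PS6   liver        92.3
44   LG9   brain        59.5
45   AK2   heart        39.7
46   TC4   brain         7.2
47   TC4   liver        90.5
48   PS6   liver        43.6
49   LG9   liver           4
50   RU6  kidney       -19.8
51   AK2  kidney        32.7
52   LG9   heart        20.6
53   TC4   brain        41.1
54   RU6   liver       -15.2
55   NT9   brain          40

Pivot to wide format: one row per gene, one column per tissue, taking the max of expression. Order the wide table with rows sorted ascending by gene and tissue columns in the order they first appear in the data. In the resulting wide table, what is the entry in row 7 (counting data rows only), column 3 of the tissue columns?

84.8

With rows sorted ascending by gene, row 7 is gene=TC4. tissue columns in first-appearance order: liver, heart, kidney, brain; column 3 is kidney.
Long rows with gene=TC4, tissue=kidney: max(84.8, 10.6) = 84.8.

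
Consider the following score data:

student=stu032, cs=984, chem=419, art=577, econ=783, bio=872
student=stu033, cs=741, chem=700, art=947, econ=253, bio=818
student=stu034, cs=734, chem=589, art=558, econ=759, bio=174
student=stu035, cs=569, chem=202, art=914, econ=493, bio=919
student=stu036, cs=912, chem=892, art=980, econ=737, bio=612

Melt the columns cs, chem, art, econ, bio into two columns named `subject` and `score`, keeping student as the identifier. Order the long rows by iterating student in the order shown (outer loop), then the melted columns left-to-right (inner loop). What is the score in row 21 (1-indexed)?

912

25 rows total (5 × 5). Row 21: index ⌊(21-1)/5⌋ = 4 into student → stu036; (21-1) mod 5 = 0 into the melted columns → cs.
So row 21 is (stu036, cs, 912); score = 912.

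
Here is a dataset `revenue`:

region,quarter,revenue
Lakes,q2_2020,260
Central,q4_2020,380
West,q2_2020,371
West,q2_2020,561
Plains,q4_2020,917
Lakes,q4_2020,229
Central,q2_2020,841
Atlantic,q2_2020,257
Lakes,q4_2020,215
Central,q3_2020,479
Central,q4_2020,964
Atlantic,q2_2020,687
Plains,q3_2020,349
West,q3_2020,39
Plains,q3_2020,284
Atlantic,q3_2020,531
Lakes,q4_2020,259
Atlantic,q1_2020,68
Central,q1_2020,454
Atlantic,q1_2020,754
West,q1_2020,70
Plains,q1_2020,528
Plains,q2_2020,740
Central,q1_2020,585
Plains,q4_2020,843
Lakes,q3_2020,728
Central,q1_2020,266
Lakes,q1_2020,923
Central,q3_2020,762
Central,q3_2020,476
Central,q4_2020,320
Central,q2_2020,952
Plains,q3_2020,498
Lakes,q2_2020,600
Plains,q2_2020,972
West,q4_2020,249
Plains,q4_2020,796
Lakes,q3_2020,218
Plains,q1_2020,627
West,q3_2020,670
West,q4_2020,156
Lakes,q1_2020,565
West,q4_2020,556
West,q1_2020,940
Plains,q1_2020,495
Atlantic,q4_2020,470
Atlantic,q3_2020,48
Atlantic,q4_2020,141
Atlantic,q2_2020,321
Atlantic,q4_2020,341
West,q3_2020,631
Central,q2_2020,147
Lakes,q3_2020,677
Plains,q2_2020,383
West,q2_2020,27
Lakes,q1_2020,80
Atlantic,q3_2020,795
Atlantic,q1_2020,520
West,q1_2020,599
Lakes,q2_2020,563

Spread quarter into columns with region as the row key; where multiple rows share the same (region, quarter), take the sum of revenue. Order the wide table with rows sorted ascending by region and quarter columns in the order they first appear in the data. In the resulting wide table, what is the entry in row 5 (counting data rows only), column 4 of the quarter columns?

With rows sorted ascending by region, row 5 is region=West. quarter columns in first-appearance order: q2_2020, q4_2020, q3_2020, q1_2020; column 4 is q1_2020.
Long rows with region=West, quarter=q1_2020: 70 + 940 + 599 = 1609.

1609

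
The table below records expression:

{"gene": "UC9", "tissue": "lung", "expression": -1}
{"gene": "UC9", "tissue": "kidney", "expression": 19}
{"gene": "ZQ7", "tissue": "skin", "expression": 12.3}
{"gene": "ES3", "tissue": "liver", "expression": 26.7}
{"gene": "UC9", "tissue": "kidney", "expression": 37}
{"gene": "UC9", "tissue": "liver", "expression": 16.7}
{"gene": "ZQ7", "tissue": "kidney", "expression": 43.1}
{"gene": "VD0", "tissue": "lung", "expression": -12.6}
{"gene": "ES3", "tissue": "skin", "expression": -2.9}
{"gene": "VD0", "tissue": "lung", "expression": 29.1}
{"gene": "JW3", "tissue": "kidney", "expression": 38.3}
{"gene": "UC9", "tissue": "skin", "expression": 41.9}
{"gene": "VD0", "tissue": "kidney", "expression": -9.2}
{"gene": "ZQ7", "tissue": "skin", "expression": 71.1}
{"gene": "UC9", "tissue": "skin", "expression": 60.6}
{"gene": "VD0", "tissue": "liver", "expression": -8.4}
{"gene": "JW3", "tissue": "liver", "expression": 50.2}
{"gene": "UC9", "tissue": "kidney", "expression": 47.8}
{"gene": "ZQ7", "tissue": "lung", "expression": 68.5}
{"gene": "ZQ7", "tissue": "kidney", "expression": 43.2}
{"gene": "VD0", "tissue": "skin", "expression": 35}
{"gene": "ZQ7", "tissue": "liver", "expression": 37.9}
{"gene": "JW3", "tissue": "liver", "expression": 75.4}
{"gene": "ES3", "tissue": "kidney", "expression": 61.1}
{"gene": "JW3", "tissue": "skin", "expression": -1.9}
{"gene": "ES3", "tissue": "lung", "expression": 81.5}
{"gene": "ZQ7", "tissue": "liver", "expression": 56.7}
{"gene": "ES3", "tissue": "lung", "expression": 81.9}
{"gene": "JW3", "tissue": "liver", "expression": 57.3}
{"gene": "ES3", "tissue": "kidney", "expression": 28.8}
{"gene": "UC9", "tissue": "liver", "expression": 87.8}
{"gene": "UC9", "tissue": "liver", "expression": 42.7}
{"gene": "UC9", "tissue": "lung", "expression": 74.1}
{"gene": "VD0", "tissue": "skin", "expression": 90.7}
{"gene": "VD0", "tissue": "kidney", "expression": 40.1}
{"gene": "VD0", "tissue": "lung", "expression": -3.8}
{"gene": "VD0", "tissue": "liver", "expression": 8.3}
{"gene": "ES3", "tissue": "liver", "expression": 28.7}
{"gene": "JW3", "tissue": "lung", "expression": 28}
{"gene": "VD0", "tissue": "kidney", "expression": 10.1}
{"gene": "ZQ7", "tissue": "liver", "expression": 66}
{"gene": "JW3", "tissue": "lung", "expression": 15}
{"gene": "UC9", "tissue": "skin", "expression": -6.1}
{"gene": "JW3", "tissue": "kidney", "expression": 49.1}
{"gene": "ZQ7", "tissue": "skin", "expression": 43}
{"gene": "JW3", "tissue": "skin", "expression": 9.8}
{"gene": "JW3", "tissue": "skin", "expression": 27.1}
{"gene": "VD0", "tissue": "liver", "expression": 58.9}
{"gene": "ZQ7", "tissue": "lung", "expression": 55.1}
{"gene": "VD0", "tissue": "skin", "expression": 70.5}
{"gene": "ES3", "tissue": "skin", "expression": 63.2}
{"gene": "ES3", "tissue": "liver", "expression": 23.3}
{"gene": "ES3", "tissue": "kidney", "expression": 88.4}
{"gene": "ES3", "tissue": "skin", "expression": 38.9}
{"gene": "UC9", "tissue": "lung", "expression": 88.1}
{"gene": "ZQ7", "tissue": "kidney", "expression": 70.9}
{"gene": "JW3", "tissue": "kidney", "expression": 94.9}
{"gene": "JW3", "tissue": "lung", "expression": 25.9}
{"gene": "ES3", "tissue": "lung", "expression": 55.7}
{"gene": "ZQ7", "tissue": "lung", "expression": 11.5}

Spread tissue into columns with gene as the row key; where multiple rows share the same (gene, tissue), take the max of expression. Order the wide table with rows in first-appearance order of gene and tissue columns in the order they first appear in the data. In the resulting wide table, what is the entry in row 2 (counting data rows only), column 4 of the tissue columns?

With rows in first-appearance order of gene, row 2 is gene=ZQ7. tissue columns in first-appearance order: lung, kidney, skin, liver; column 4 is liver.
Long rows with gene=ZQ7, tissue=liver: max(37.9, 56.7, 66) = 66.

66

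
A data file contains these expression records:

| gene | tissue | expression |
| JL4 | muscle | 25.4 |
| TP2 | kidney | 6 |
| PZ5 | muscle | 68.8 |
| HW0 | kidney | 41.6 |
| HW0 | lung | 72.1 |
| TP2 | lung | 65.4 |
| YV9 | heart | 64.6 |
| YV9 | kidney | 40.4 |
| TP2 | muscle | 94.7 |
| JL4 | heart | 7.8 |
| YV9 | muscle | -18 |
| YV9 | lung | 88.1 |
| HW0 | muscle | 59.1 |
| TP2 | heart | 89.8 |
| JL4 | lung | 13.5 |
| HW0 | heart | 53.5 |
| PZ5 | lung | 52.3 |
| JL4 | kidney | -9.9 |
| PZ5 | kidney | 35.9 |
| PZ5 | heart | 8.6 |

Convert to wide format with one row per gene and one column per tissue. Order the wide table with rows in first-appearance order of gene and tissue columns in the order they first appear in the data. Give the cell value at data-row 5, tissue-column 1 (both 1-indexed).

With rows in first-appearance order of gene, row 5 is gene=YV9. tissue columns in first-appearance order: muscle, kidney, lung, heart; column 1 is muscle.
Long rows with gene=YV9, tissue=muscle: expression = -18.

-18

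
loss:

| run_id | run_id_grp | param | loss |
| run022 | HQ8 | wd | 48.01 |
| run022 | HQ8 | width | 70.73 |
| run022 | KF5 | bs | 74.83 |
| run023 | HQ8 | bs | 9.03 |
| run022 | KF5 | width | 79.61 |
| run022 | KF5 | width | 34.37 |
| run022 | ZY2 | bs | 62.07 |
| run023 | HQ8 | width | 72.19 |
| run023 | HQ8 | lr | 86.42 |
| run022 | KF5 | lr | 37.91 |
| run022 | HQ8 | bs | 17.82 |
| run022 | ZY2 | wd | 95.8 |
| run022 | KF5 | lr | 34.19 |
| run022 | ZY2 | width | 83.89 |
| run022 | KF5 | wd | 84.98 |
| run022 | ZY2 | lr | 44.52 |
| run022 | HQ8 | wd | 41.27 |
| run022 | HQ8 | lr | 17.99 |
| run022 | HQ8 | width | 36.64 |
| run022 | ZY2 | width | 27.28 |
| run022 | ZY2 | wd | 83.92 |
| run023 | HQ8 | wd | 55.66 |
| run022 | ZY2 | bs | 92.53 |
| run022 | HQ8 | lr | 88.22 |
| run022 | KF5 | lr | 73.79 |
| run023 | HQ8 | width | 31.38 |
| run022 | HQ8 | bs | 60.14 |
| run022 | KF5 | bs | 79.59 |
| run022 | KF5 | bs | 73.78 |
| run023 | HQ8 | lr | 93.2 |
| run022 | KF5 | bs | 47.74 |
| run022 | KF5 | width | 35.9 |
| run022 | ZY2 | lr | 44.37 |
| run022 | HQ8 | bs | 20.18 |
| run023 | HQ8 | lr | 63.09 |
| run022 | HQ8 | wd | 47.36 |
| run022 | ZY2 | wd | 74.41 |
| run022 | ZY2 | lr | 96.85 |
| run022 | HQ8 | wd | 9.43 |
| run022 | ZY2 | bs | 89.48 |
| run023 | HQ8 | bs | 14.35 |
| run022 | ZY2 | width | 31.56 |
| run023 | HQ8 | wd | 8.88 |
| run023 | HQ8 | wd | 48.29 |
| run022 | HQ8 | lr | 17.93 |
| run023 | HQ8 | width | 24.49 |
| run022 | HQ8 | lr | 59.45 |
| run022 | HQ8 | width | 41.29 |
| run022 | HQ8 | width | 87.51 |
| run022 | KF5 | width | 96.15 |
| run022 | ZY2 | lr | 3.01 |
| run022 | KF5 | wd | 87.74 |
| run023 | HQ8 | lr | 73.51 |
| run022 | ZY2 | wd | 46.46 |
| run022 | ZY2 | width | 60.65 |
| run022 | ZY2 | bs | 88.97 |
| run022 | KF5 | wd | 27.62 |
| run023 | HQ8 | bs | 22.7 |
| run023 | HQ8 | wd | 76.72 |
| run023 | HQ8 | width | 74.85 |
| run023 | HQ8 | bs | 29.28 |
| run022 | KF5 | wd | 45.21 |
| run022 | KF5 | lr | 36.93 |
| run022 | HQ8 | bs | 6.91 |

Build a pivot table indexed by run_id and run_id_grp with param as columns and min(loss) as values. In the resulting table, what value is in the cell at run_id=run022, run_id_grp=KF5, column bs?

47.74

Rows with run_id=run022, run_id_grp=KF5 and param=bs: loss values are 74.83, 79.59, 73.78, 47.74.
min(74.83, 79.59, 73.78, 47.74) = 47.74.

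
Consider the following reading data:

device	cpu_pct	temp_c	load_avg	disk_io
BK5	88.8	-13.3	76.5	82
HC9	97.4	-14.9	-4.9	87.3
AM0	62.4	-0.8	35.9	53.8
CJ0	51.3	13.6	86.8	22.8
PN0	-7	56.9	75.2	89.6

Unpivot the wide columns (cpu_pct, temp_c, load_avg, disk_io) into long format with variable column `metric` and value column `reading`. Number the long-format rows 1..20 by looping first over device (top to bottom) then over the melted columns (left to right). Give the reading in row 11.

20 rows total (5 × 4). Row 11: index ⌊(11-1)/4⌋ = 2 into device → AM0; (11-1) mod 4 = 2 into the melted columns → load_avg.
So row 11 is (AM0, load_avg, 35.9); reading = 35.9.

35.9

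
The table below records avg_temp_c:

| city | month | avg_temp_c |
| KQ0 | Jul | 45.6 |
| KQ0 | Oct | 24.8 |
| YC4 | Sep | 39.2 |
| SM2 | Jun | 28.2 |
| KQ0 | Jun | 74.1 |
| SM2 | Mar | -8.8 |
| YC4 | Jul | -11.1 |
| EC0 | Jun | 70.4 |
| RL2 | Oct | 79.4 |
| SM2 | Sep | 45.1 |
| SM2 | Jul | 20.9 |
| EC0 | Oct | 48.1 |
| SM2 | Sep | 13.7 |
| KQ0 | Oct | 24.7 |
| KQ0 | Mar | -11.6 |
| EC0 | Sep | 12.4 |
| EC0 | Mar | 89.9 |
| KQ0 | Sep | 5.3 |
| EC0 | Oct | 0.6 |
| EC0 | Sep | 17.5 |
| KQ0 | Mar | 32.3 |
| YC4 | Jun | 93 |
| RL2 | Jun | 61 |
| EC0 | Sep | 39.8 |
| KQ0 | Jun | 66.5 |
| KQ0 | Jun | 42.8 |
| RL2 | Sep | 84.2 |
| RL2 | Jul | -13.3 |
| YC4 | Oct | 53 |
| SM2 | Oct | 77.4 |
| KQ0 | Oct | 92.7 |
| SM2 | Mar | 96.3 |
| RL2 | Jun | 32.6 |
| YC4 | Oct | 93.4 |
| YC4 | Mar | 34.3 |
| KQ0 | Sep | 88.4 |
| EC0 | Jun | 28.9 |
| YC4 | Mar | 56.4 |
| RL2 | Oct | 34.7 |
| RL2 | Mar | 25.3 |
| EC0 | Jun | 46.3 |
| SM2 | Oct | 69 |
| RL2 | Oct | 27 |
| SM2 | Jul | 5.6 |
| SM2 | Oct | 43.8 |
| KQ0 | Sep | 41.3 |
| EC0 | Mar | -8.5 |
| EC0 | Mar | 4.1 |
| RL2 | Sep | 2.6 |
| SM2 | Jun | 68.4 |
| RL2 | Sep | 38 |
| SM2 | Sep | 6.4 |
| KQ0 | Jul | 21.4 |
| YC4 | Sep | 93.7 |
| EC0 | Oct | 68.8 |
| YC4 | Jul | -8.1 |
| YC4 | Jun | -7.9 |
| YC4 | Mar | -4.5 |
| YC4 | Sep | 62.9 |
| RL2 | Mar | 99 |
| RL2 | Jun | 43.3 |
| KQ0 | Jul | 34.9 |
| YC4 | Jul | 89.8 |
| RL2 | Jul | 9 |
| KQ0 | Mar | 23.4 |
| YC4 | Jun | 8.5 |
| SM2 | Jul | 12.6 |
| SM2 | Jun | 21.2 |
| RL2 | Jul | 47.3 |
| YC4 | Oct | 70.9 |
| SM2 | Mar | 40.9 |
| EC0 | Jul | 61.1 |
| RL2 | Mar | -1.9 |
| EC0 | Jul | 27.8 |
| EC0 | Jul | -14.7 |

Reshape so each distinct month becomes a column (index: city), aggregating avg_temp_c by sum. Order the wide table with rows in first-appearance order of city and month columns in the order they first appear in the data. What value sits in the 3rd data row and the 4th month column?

117.8

With rows in first-appearance order of city, row 3 is city=SM2. month columns in first-appearance order: Jul, Oct, Sep, Jun, Mar; column 4 is Jun.
Long rows with city=SM2, month=Jun: 28.2 + 68.4 + 21.2 = 117.8.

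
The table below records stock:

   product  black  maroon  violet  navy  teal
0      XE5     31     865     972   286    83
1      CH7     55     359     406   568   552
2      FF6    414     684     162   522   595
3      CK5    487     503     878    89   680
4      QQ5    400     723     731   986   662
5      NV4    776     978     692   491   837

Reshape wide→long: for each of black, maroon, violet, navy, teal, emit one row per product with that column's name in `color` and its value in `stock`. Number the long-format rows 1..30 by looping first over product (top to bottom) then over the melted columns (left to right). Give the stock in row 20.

30 rows total (6 × 5). Row 20: index ⌊(20-1)/5⌋ = 3 into product → CK5; (20-1) mod 5 = 4 into the melted columns → teal.
So row 20 is (CK5, teal, 680); stock = 680.

680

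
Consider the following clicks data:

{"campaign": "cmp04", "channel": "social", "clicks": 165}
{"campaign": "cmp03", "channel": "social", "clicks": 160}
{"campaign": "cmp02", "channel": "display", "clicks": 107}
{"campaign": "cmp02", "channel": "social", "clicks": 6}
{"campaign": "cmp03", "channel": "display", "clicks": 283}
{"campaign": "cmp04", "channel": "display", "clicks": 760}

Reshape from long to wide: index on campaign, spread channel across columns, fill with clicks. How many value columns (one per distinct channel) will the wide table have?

2 distinct channel values: display, social.

2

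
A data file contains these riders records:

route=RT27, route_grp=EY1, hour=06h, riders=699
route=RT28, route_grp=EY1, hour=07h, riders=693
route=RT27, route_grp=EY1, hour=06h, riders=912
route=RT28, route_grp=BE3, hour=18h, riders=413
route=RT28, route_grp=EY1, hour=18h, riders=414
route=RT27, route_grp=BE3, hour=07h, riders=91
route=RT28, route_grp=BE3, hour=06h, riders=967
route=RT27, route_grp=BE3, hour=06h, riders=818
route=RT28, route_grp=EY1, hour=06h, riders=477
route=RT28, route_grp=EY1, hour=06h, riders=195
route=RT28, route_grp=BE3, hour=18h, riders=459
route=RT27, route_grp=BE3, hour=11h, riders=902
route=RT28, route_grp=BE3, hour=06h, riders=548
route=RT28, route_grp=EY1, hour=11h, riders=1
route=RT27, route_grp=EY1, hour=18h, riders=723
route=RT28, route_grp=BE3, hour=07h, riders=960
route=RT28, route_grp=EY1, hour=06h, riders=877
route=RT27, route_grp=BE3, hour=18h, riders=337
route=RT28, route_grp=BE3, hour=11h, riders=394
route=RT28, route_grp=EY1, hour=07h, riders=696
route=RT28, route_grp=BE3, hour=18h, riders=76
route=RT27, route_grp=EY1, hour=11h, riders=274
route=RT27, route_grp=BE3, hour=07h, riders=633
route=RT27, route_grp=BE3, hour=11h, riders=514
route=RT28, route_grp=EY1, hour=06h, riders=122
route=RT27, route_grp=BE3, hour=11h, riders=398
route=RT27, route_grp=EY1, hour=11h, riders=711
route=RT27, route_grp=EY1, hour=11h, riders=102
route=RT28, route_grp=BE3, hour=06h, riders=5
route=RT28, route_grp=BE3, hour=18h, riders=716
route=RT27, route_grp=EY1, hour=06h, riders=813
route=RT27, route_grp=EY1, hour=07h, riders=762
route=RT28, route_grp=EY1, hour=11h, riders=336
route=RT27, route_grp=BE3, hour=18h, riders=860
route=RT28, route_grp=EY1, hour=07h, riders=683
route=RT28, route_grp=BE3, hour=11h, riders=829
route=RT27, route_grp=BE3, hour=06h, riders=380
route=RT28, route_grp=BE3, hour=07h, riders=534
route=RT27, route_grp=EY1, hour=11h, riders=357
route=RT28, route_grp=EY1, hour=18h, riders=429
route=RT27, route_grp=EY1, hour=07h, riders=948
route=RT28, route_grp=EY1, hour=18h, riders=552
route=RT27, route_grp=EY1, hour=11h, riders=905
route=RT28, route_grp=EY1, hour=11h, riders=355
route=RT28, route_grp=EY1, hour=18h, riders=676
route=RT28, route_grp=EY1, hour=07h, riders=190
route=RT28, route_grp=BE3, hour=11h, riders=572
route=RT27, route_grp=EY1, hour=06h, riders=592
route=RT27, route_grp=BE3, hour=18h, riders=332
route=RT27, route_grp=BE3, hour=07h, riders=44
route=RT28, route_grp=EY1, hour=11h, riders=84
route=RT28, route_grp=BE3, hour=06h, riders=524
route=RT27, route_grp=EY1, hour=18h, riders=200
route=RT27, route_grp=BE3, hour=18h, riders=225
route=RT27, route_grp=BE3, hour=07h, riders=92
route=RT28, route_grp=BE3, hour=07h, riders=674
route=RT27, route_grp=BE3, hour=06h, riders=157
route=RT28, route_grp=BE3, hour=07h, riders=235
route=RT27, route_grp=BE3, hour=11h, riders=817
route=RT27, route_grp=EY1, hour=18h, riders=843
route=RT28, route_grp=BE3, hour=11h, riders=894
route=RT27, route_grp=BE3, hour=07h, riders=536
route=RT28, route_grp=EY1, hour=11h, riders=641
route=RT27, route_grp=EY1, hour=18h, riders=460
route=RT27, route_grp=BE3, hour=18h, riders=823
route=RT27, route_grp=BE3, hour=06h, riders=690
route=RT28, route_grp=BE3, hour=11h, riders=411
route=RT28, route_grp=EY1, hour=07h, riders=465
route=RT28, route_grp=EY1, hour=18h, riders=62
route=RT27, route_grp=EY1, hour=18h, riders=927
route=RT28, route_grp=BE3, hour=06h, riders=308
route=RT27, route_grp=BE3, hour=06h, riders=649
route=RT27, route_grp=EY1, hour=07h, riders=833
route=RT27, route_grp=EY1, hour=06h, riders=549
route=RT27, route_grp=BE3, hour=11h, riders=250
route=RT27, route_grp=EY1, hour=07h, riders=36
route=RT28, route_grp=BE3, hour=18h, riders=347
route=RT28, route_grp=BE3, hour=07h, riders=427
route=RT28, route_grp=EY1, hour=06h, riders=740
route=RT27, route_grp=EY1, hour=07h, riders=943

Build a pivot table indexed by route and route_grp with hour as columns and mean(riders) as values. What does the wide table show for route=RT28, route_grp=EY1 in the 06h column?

482.20

Rows with route=RT28, route_grp=EY1 and hour=06h: riders values are 477, 195, 877, 122, 740.
(477 + 195 + 877 + 122 + 740) / 5 = 482.20.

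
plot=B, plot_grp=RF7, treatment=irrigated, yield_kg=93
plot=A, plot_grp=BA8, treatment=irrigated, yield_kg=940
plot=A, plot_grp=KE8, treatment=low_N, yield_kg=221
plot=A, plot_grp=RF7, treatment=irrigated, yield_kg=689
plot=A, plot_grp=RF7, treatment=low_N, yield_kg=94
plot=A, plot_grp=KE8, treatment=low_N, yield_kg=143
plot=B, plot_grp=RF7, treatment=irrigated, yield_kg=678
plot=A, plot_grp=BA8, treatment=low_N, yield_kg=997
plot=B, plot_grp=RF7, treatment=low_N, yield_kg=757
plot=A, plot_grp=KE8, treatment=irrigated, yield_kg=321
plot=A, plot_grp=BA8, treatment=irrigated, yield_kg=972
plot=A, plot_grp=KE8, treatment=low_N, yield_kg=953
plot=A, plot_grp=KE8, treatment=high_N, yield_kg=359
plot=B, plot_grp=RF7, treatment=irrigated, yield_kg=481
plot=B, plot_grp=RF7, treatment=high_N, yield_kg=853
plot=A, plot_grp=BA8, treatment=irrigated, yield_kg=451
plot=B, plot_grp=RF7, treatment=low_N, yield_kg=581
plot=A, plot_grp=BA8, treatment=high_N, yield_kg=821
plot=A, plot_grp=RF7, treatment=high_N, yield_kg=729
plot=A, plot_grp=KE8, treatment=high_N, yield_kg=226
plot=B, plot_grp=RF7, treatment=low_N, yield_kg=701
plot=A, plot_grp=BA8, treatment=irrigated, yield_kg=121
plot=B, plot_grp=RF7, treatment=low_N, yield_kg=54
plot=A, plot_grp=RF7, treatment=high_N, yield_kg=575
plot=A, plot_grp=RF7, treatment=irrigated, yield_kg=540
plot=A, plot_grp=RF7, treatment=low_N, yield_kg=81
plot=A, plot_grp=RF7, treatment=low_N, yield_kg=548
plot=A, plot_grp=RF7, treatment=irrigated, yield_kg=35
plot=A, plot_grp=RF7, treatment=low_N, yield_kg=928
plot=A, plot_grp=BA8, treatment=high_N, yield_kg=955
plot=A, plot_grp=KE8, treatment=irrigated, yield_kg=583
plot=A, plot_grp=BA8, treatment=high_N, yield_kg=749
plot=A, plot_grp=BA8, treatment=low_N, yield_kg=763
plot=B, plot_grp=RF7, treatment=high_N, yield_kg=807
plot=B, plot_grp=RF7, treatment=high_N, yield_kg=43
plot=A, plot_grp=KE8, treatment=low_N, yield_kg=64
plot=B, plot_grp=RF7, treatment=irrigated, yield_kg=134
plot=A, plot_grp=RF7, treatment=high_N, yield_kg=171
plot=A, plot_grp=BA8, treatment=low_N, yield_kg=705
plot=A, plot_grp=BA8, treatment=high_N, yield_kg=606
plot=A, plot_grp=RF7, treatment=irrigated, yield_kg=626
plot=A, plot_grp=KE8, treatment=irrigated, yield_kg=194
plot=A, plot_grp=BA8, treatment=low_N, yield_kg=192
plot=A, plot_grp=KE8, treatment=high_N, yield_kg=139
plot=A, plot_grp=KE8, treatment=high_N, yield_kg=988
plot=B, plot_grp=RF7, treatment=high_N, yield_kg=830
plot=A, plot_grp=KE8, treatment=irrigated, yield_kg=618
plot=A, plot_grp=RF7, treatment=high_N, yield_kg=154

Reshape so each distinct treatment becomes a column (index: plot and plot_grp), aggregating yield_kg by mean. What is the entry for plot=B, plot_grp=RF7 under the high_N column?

633.25

Rows with plot=B, plot_grp=RF7 and treatment=high_N: yield_kg values are 853, 807, 43, 830.
(853 + 807 + 43 + 830) / 4 = 633.25.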